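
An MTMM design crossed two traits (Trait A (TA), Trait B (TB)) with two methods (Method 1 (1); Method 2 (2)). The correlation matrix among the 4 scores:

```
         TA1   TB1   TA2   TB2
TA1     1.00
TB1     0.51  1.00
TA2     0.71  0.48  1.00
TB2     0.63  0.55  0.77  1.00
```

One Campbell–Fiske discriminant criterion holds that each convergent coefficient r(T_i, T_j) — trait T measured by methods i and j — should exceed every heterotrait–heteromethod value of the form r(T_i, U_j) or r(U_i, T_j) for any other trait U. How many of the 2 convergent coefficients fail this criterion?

1

Convergent coefficients and their comparison sets:
TA (methods 1·2): 0.71 vs {0.63, 0.48} → pass.
TB (methods 1·2): 0.55 vs {0.48, 0.63} → fail.
1 of 2 fail.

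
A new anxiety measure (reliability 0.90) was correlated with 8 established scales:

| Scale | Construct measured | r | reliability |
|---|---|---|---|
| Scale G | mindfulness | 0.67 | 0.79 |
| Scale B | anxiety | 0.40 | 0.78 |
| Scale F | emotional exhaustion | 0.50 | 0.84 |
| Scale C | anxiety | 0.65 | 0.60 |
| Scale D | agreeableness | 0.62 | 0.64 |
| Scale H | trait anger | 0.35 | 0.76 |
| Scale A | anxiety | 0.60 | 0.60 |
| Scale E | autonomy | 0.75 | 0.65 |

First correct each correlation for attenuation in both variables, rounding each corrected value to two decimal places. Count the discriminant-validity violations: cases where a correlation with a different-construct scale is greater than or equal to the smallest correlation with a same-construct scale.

Disattenuated r (r / √(r_scale · r_new)):
  Scale G (disc): 0.67 / √(0.79·0.90) = 0.79
  Scale B (conv): 0.40 / √(0.78·0.90) = 0.48
  Scale F (disc): 0.50 / √(0.84·0.90) = 0.58
  Scale C (conv): 0.65 / √(0.60·0.90) = 0.88
  Scale D (disc): 0.62 / √(0.64·0.90) = 0.82
  Scale H (disc): 0.35 / √(0.76·0.90) = 0.42
  Scale A (conv): 0.60 / √(0.60·0.90) = 0.82
  Scale E (disc): 0.75 / √(0.65·0.90) = 0.98
Smallest convergent = 0.48. Discriminant values: 0.79, 0.58, 0.82, 0.42, 0.98; count ≥ 0.48 → 4.

4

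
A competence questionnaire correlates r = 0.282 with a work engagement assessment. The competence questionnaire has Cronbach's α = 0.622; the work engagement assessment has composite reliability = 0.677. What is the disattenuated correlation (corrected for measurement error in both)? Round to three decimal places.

0.435

r_true = r_obs / √(r_xx · r_yy) = 0.282 / √(0.622 × 0.677) = 0.282 / √0.421094 = 0.282 / 0.6489 ≈ 0.435.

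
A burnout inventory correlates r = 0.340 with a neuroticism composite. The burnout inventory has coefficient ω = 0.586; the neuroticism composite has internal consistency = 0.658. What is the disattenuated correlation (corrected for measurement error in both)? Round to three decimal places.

0.548

r_true = r_obs / √(r_xx · r_yy) = 0.340 / √(0.586 × 0.658) = 0.340 / √0.385588 = 0.340 / 0.6210 ≈ 0.548.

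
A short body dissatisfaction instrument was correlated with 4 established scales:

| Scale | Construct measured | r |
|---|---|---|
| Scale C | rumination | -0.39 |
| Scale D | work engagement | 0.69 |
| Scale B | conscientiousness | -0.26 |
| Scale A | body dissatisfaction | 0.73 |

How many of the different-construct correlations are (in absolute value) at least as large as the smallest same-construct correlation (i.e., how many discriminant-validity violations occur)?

Convergent (same construct = body dissatisfaction): Scale A.
Smallest convergent = 0.73. Discriminant |r|: 0.39, 0.69, 0.26; count ≥ 0.73 → 0.

0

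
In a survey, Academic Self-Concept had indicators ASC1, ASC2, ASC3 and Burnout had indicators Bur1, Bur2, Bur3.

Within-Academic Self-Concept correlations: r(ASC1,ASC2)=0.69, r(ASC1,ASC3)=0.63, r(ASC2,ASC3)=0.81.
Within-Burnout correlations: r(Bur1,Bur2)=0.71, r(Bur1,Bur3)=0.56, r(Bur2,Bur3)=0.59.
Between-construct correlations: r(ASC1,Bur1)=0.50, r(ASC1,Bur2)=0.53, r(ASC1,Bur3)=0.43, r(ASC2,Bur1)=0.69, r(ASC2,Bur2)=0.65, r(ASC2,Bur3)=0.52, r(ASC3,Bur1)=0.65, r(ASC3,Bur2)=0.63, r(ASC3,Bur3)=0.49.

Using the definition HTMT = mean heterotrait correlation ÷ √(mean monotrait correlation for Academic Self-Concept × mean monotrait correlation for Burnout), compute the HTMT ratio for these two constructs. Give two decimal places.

0.85

Between-construct mean = 5.09/9 = 0.5656.
Mean within-ASC = 2.13/3 = 0.7100; mean within-Bur = 1.86/3 = 0.6200.
Geometric mean = √(0.7100 × 0.6200) = 0.6635.
HTMT = 0.5656 / 0.6635 = 0.85.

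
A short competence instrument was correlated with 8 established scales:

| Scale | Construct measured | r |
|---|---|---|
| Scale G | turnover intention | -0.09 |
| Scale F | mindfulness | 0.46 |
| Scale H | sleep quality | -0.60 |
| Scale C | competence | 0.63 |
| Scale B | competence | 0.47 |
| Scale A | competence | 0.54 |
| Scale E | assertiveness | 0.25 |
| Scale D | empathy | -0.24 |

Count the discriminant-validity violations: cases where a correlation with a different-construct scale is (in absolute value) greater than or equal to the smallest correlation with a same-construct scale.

Convergent (same construct = competence): Scale C, Scale B, Scale A.
Smallest convergent = 0.47. Discriminant |r|: 0.09, 0.46, 0.60, 0.25, 0.24; count ≥ 0.47 → 1.

1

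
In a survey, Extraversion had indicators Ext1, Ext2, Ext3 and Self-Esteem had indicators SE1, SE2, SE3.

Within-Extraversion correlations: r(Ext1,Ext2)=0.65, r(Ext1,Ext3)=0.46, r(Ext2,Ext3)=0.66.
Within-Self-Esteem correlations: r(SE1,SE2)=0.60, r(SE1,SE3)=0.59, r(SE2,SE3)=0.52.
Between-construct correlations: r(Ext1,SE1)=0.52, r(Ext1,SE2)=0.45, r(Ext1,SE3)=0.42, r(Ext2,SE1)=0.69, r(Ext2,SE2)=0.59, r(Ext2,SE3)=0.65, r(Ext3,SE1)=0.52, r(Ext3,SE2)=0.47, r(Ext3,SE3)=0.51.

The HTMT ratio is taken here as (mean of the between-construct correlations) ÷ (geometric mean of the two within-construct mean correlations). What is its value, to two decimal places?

Mean heterotrait r = 4.82/9 = 0.5356.
Mean within-Ext = 1.77/3 = 0.5900; mean within-SE = 1.71/3 = 0.5700.
Geometric mean = √(0.5900 × 0.5700) = 0.5799.
HTMT = 0.5356 / 0.5799 = 0.92.

0.92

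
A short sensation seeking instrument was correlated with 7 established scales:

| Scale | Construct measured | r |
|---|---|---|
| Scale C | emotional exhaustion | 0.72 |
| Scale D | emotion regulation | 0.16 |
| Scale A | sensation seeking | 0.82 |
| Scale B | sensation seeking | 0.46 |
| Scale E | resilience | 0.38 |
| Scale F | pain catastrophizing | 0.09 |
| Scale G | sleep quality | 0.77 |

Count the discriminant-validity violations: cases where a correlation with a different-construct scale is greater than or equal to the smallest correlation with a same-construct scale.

Convergent (same construct = sensation seeking): Scale A, Scale B.
Smallest convergent = 0.46. Discriminant values: 0.72, 0.16, 0.38, 0.09, 0.77; count ≥ 0.46 → 2.

2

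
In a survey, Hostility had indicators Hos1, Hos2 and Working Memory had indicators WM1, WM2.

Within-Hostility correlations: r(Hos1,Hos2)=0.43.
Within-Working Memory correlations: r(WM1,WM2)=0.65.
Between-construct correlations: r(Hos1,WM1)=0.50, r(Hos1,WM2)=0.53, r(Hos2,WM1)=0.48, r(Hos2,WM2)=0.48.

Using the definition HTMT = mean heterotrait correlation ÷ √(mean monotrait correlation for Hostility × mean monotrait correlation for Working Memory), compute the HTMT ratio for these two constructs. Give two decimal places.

0.94

Mean heterotrait r = 1.99/4 = 0.4975.
Mean within-Hos = 0.43/1 = 0.4300; mean within-WM = 0.65/1 = 0.6500.
Geometric mean = √(0.4300 × 0.6500) = 0.5287.
HTMT = 0.4975 / 0.5287 = 0.94.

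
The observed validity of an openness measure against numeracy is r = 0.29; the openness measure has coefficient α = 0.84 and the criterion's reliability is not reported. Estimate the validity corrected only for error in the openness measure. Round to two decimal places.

0.32

Single correction: r_c = r_obs / √r_xx = 0.29 / √0.84 = 0.29 / 0.9165 ≈ 0.32.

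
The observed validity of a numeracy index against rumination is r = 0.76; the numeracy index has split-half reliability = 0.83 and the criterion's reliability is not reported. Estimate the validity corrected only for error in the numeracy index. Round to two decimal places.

Single correction: r_c = r_obs / √r_xx = 0.76 / √0.83 = 0.76 / 0.9110 ≈ 0.83.

0.83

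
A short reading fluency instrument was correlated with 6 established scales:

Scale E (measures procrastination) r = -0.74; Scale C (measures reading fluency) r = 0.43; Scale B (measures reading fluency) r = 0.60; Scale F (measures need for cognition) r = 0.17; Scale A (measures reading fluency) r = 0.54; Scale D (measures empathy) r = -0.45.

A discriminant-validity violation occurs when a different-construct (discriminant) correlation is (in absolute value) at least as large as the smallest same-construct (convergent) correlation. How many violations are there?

2

Convergent (same construct = reading fluency): Scale C, Scale B, Scale A.
Smallest convergent = 0.43. Discriminant |r|: 0.74, 0.17, 0.45; count ≥ 0.43 → 2.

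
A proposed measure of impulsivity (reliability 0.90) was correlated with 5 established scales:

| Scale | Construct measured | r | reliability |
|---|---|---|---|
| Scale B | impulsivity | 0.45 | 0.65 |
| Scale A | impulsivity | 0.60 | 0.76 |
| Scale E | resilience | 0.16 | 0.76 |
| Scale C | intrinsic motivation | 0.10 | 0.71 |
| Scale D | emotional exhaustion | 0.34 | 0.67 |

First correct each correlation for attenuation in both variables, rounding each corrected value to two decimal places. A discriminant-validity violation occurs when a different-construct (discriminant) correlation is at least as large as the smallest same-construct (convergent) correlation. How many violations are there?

Disattenuated r (r / √(r_scale · r_new)):
  Scale B (conv): 0.45 / √(0.65·0.90) = 0.59
  Scale A (conv): 0.60 / √(0.76·0.90) = 0.73
  Scale E (disc): 0.16 / √(0.76·0.90) = 0.19
  Scale C (disc): 0.10 / √(0.71·0.90) = 0.13
  Scale D (disc): 0.34 / √(0.67·0.90) = 0.44
Smallest convergent = 0.59. Discriminant values: 0.19, 0.13, 0.44; count ≥ 0.59 → 0.

0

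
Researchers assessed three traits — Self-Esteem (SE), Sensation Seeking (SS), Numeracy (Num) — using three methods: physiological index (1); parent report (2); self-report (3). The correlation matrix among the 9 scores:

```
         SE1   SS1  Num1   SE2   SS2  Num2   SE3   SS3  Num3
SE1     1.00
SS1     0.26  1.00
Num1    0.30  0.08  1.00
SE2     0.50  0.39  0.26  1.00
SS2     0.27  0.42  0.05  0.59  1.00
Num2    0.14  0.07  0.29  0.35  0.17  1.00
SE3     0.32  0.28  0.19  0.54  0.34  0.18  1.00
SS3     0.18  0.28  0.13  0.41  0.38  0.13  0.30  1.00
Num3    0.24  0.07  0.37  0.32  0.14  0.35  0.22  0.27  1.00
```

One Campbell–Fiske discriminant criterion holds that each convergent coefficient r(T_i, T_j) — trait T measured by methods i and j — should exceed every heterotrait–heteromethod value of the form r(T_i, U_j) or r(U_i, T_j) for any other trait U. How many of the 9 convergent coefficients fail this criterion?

Checking each validity diagonal entry against its comparison values:
SE (methods 1·2): 0.50 vs {0.27, 0.39, 0.14, 0.26} → pass.
SE (methods 1·3): 0.32 vs {0.18, 0.28, 0.24, 0.19} → pass.
SE (methods 2·3): 0.54 vs {0.41, 0.34, 0.32, 0.18} → pass.
SS (methods 1·2): 0.42 vs {0.39, 0.27, 0.07, 0.05} → pass.
SS (methods 1·3): 0.28 vs {0.28, 0.18, 0.07, 0.13} → fail.
SS (methods 2·3): 0.38 vs {0.34, 0.41, 0.14, 0.13} → fail.
Num (methods 1·2): 0.29 vs {0.26, 0.14, 0.05, 0.07} → pass.
Num (methods 1·3): 0.37 vs {0.19, 0.24, 0.13, 0.07} → pass.
Num (methods 2·3): 0.35 vs {0.18, 0.32, 0.13, 0.14} → pass.
2 of 9 fail.

2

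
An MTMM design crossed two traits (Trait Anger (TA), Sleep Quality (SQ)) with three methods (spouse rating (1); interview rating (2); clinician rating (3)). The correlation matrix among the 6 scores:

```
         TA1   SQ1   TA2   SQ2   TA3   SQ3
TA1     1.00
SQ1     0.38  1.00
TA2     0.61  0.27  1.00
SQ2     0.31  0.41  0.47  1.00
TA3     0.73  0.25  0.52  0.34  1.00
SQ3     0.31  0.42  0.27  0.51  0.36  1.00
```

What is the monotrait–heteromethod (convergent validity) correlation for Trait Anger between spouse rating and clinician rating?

0.73

Same trait (TA), different methods: r(TA1, TA3) = 0.73.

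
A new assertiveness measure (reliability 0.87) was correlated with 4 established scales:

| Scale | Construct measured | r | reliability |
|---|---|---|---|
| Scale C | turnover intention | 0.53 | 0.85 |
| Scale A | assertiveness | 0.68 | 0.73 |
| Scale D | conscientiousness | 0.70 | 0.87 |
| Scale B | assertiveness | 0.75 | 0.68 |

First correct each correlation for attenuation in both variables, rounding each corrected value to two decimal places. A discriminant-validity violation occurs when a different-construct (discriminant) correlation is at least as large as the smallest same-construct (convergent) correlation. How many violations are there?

0

Disattenuated r (r / √(r_scale · r_new)):
  Scale C (disc): 0.53 / √(0.85·0.87) = 0.62
  Scale A (conv): 0.68 / √(0.73·0.87) = 0.85
  Scale D (disc): 0.70 / √(0.87·0.87) = 0.80
  Scale B (conv): 0.75 / √(0.68·0.87) = 0.98
Smallest convergent = 0.85. Discriminant values: 0.62, 0.80; count ≥ 0.85 → 0.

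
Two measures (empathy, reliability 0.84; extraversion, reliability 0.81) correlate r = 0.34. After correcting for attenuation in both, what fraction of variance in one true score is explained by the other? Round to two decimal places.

0.17

Disattenuated r = 0.34 / √(0.84 × 0.81) = 0.34 / 0.8249 = 0.4122.
Shared true-score variance = 0.4122² = 0.1699 ≈ 0.17.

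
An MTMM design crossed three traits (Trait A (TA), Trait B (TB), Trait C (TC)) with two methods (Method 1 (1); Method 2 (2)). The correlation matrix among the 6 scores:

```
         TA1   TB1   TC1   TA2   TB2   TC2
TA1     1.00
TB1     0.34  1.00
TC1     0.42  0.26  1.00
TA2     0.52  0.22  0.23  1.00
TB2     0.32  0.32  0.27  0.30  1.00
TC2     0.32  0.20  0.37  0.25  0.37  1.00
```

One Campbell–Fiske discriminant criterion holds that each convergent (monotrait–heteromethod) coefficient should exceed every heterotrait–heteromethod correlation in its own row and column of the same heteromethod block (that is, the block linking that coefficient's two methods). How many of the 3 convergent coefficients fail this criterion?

Checking each validity diagonal entry against its comparison values:
TA (methods 1·2): 0.52 vs {0.32, 0.22, 0.32, 0.23} → pass.
TB (methods 1·2): 0.32 vs {0.22, 0.32, 0.20, 0.27} → fail.
TC (methods 1·2): 0.37 vs {0.23, 0.32, 0.27, 0.20} → pass.
1 of 3 fail.

1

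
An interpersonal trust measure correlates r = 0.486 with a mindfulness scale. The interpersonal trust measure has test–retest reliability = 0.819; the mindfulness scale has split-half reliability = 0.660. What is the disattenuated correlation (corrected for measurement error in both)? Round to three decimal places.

0.661

r_true = r_obs / √(r_xx · r_yy) = 0.486 / √(0.819 × 0.660) = 0.486 / √0.540540 = 0.486 / 0.7352 ≈ 0.661.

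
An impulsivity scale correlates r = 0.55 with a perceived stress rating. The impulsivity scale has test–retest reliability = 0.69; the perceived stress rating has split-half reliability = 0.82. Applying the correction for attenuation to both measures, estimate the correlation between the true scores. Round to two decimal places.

r_true = r_obs / √(r_xx · r_yy) = 0.55 / √(0.69 × 0.82) = 0.55 / √0.5658 = 0.55 / 0.7522 ≈ 0.73.

0.73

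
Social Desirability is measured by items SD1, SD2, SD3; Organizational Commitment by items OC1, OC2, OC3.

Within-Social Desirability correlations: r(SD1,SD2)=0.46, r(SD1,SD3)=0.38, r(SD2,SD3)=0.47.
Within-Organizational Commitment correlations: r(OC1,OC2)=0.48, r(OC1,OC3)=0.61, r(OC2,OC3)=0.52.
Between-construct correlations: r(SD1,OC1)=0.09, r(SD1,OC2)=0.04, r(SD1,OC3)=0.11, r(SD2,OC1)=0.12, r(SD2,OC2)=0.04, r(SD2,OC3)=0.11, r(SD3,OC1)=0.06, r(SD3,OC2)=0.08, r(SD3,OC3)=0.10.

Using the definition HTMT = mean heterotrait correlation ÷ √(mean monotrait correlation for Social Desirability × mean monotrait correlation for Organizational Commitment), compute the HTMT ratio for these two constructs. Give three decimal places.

Mean between = 0.75/9 = 0.0833.
Mean within-SD = 1.31/3 = 0.4367; mean within-OC = 1.61/3 = 0.5367.
Geometric mean = √(0.4367 × 0.5367) = 0.4841.
HTMT = 0.0833 / 0.4841 = 0.172.

0.172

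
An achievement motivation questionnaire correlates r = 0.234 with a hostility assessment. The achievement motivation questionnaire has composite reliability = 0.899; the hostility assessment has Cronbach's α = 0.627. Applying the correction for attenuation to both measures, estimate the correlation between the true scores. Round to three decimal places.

r_true = r_obs / √(r_xx · r_yy) = 0.234 / √(0.899 × 0.627) = 0.234 / √0.563673 = 0.234 / 0.7508 ≈ 0.312.

0.312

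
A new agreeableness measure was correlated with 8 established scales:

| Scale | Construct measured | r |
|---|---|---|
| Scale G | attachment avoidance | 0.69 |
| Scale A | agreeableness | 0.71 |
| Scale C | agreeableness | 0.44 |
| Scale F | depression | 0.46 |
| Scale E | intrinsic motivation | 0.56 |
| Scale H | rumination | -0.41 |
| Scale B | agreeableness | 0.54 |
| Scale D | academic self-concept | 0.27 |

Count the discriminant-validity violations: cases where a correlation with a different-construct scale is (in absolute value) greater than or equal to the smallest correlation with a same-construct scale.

3

Convergent (same construct = agreeableness): Scale A, Scale C, Scale B.
Smallest convergent = 0.44. Discriminant |r|: 0.69, 0.46, 0.56, 0.41, 0.27; count ≥ 0.44 → 3.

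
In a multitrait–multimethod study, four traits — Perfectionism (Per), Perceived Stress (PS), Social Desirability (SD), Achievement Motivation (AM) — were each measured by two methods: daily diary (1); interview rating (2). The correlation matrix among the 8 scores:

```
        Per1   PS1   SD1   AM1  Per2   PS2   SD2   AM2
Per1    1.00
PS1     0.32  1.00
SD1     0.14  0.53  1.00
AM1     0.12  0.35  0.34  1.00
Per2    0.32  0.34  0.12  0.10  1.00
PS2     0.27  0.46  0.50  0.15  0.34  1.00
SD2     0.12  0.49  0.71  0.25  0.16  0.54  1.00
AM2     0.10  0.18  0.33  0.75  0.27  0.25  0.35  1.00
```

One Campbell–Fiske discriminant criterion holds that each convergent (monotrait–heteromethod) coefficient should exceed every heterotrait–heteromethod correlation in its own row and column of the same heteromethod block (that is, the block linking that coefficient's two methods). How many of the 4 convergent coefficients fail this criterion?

Each convergent coefficient versus the relevant comparison correlations:
Per (methods 1·2): 0.32 vs {0.27, 0.34, 0.12, 0.12, 0.10, 0.10} → fail.
PS (methods 1·2): 0.46 vs {0.34, 0.27, 0.49, 0.50, 0.18, 0.15} → fail.
SD (methods 1·2): 0.71 vs {0.12, 0.12, 0.50, 0.49, 0.33, 0.25} → pass.
AM (methods 1·2): 0.75 vs {0.10, 0.10, 0.15, 0.18, 0.25, 0.33} → pass.
2 of 4 fail.

2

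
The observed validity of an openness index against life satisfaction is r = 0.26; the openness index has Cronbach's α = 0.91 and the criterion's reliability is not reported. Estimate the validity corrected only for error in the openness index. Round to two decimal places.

0.27

Single correction: r_c = r_obs / √r_xx = 0.26 / √0.91 = 0.26 / 0.9539 ≈ 0.27.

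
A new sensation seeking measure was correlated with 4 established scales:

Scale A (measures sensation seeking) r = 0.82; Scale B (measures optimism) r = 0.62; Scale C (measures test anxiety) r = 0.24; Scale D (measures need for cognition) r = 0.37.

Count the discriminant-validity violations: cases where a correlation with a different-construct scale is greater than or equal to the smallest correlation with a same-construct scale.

Convergent (same construct = sensation seeking): Scale A.
Smallest convergent = 0.82. Discriminant values: 0.62, 0.24, 0.37; count ≥ 0.82 → 0.

0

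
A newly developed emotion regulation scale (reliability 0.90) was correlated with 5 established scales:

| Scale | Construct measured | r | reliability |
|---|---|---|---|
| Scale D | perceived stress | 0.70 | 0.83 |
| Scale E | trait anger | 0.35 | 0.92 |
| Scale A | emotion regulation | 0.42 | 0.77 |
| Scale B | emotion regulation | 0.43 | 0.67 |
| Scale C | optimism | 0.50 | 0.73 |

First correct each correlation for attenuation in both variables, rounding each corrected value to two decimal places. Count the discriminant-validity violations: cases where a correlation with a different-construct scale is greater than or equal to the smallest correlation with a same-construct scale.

2

Disattenuated r (r / √(r_scale · r_new)):
  Scale D (disc): 0.70 / √(0.83·0.90) = 0.81
  Scale E (disc): 0.35 / √(0.92·0.90) = 0.38
  Scale A (conv): 0.42 / √(0.77·0.90) = 0.50
  Scale B (conv): 0.43 / √(0.67·0.90) = 0.55
  Scale C (disc): 0.50 / √(0.73·0.90) = 0.62
Smallest convergent = 0.50. Discriminant values: 0.81, 0.38, 0.62; count ≥ 0.50 → 2.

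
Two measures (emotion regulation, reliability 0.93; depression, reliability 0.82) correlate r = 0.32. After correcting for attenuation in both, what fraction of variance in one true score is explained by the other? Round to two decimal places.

Disattenuated r = 0.32 / √(0.93 × 0.82) = 0.32 / 0.8733 = 0.3664.
Shared true-score variance = 0.3664² = 0.1342 ≈ 0.13.

0.13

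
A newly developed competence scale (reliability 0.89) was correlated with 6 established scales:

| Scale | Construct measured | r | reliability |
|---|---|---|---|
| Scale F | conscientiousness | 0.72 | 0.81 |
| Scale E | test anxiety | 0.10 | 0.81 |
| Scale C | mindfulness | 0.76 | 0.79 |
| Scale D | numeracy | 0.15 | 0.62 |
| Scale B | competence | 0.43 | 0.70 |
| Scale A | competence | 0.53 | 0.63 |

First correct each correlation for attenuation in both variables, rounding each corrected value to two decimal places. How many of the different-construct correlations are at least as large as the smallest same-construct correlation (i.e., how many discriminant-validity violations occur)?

Disattenuated r (r / √(r_scale · r_new)):
  Scale F (disc): 0.72 / √(0.81·0.89) = 0.85
  Scale E (disc): 0.10 / √(0.81·0.89) = 0.12
  Scale C (disc): 0.76 / √(0.79·0.89) = 0.91
  Scale D (disc): 0.15 / √(0.62·0.89) = 0.20
  Scale B (conv): 0.43 / √(0.70·0.89) = 0.54
  Scale A (conv): 0.53 / √(0.63·0.89) = 0.71
Smallest convergent = 0.54. Discriminant values: 0.85, 0.12, 0.91, 0.20; count ≥ 0.54 → 2.

2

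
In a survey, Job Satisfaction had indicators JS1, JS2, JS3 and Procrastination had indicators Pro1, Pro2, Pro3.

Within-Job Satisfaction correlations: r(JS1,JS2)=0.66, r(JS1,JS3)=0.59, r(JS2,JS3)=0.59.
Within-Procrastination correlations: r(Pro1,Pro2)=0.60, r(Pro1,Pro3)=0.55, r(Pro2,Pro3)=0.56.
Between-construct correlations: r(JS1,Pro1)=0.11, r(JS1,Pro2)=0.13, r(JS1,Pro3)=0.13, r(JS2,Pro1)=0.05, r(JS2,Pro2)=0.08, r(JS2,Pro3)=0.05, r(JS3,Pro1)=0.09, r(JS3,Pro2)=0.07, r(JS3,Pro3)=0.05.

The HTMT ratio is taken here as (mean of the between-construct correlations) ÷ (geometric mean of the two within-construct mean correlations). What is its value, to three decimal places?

0.143

Between-construct mean = 0.76/9 = 0.0844.
Mean within-JS = 1.84/3 = 0.6133; mean within-Pro = 1.71/3 = 0.5700.
Geometric mean = √(0.6133 × 0.5700) = 0.5913.
HTMT = 0.0844 / 0.5913 = 0.143.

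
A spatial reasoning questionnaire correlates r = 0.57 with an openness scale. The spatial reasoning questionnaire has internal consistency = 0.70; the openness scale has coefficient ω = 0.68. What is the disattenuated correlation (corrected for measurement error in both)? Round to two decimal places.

r_true = r_obs / √(r_xx · r_yy) = 0.57 / √(0.70 × 0.68) = 0.57 / √0.4760 = 0.57 / 0.6899 ≈ 0.83.

0.83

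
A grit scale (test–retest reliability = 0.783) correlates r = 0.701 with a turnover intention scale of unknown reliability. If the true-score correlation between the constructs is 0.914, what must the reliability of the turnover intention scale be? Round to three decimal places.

0.751

r_true = r_obs / √(r_xx · r_yy) ⇒ 0.914 = 0.701 / √(0.783 · r_yy).
√(0.783 · r_yy) = 0.701 / 0.914 = 0.7670; 0.783 · r_yy = 0.5883; r_yy = 0.5883 / 0.783 ≈ 0.751.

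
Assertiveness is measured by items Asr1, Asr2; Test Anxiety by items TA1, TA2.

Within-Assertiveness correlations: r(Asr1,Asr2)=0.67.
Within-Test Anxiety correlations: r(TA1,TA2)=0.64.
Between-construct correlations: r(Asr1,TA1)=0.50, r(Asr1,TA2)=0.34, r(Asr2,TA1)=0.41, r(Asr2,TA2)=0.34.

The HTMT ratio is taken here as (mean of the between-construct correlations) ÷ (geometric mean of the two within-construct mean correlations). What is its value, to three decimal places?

Mean heterotrait r = 1.59/4 = 0.3975.
Mean within-Asr = 0.67/1 = 0.6700; mean within-TA = 0.64/1 = 0.6400.
Geometric mean = √(0.6700 × 0.6400) = 0.6548.
HTMT = 0.3975 / 0.6548 = 0.607.

0.607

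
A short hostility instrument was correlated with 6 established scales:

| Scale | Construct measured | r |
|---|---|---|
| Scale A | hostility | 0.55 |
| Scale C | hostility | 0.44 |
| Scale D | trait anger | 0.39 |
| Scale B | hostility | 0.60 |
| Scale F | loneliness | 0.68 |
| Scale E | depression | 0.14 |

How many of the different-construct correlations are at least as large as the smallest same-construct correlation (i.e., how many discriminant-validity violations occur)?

Convergent (same construct = hostility): Scale A, Scale C, Scale B.
Smallest convergent = 0.44. Discriminant values: 0.39, 0.68, 0.14; count ≥ 0.44 → 1.

1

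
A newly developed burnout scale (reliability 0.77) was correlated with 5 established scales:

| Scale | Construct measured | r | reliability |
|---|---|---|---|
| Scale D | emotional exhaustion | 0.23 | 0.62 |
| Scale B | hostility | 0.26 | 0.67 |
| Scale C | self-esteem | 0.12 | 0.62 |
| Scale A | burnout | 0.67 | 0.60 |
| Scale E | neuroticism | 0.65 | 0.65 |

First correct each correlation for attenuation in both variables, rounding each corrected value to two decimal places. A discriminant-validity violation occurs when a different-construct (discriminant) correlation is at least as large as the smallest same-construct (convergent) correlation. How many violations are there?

0

Disattenuated r (r / √(r_scale · r_new)):
  Scale D (disc): 0.23 / √(0.62·0.77) = 0.33
  Scale B (disc): 0.26 / √(0.67·0.77) = 0.36
  Scale C (disc): 0.12 / √(0.62·0.77) = 0.17
  Scale A (conv): 0.67 / √(0.60·0.77) = 0.99
  Scale E (disc): 0.65 / √(0.65·0.77) = 0.92
Smallest convergent = 0.99. Discriminant values: 0.33, 0.36, 0.17, 0.92; count ≥ 0.99 → 0.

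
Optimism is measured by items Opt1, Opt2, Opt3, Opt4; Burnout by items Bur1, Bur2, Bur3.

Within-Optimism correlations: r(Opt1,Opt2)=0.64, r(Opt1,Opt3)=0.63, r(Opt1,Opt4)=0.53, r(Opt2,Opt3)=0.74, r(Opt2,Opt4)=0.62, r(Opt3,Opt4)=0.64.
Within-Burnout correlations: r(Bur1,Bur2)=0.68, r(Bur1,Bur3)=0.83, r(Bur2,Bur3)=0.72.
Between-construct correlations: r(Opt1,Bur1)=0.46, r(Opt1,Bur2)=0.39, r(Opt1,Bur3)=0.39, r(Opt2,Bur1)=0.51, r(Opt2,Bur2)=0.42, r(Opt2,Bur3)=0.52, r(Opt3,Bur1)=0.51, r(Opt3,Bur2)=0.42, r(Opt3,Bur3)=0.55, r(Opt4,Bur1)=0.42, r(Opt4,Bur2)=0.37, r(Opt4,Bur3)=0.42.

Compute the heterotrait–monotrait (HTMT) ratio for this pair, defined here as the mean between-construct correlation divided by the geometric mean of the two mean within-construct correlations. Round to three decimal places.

0.653

Mean between = 5.38/12 = 0.4483.
Mean within-Opt = 3.80/6 = 0.6333; mean within-Bur = 2.23/3 = 0.7433.
Geometric mean = √(0.6333 × 0.7433) = 0.6861.
HTMT = 0.4483 / 0.6861 = 0.653.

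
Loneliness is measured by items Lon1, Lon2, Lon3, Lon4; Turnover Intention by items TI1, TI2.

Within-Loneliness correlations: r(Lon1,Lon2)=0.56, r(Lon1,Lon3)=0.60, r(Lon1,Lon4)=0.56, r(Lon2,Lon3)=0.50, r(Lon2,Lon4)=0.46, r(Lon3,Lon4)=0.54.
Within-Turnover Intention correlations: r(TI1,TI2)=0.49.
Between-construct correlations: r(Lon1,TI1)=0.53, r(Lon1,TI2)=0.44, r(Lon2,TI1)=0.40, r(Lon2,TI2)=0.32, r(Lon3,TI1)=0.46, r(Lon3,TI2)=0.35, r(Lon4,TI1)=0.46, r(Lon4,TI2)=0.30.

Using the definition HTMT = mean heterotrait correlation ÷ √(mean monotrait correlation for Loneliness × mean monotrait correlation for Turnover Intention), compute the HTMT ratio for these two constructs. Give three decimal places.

0.795

Mean heterotrait r = 3.26/8 = 0.4075.
Mean within-Lon = 3.22/6 = 0.5367; mean within-TI = 0.49/1 = 0.4900.
Geometric mean = √(0.5367 × 0.4900) = 0.5128.
HTMT = 0.4075 / 0.5128 = 0.795.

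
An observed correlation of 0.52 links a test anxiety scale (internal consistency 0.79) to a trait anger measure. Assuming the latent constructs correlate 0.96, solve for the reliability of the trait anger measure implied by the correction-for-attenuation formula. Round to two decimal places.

r_true = r_obs / √(r_xx · r_yy) ⇒ 0.96 = 0.52 / √(0.79 · r_yy).
√(0.79 · r_yy) = 0.52 / 0.96 = 0.5417; 0.79 · r_yy = 0.2934; r_yy = 0.2934 / 0.79 ≈ 0.37.

0.37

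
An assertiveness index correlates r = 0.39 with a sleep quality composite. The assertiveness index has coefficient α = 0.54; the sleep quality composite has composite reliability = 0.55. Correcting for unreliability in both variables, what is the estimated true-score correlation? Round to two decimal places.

r_true = r_obs / √(r_xx · r_yy) = 0.39 / √(0.54 × 0.55) = 0.39 / √0.2970 = 0.39 / 0.5450 ≈ 0.72.

0.72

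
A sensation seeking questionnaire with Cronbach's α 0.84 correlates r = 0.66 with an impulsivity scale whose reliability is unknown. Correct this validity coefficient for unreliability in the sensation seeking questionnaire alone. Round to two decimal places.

Single correction: r_c = r_obs / √r_xx = 0.66 / √0.84 = 0.66 / 0.9165 ≈ 0.72.

0.72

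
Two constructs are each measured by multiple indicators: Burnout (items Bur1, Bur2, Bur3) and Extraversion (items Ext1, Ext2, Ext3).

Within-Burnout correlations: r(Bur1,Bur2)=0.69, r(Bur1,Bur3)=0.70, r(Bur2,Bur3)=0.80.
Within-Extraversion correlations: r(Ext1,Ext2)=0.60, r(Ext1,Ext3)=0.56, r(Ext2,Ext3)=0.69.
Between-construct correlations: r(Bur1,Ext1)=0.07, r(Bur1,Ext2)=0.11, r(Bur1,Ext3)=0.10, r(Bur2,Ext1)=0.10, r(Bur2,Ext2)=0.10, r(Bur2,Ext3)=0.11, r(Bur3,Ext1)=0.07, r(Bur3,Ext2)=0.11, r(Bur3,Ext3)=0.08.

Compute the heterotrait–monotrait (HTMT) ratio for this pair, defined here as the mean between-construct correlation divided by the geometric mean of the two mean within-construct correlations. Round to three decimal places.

0.141

Mean between = 0.85/9 = 0.0944.
Mean within-Bur = 2.19/3 = 0.7300; mean within-Ext = 1.85/3 = 0.6167.
Geometric mean = √(0.7300 × 0.6167) = 0.6710.
HTMT = 0.0944 / 0.6710 = 0.141.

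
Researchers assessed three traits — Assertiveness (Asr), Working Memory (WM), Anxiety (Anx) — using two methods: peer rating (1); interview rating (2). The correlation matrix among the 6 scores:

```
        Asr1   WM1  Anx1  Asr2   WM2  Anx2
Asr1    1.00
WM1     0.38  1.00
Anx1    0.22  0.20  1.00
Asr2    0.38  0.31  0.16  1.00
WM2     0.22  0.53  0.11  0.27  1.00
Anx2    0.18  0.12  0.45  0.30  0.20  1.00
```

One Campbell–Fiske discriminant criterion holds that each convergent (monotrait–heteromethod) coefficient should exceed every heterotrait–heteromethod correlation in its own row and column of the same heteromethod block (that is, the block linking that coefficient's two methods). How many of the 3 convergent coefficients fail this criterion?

0

Convergent coefficients and their comparison sets:
Asr (methods 1·2): 0.38 vs {0.22, 0.31, 0.18, 0.16} → pass.
WM (methods 1·2): 0.53 vs {0.31, 0.22, 0.12, 0.11} → pass.
Anx (methods 1·2): 0.45 vs {0.16, 0.18, 0.11, 0.12} → pass.
0 of 3 fail.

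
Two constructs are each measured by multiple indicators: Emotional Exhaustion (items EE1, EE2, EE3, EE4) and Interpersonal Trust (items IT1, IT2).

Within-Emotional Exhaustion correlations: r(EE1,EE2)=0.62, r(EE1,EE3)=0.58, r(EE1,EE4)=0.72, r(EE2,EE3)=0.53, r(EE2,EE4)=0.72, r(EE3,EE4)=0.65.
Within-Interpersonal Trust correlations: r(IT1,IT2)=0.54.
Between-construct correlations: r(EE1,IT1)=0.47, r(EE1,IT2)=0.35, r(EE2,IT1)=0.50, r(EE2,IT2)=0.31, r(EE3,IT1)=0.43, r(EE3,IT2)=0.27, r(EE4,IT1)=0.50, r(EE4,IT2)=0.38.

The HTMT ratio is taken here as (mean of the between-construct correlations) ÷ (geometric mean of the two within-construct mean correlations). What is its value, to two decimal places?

0.68

Mean heterotrait r = 3.21/8 = 0.4013.
Mean within-EE = 3.82/6 = 0.6367; mean within-IT = 0.54/1 = 0.5400.
Geometric mean = √(0.6367 × 0.5400) = 0.5864.
HTMT = 0.4013 / 0.5864 = 0.68.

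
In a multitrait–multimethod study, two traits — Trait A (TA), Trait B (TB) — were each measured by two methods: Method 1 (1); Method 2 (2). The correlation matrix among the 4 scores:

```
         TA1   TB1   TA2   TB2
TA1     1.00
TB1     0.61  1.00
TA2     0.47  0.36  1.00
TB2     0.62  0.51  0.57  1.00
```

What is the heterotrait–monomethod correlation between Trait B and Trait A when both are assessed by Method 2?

0.57

Different traits, same method: r(TB2, TA2) = 0.57.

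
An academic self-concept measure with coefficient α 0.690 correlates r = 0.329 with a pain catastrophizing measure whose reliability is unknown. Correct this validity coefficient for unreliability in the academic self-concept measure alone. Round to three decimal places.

0.396

Single correction: r_c = r_obs / √r_xx = 0.329 / √0.690 = 0.329 / 0.8307 ≈ 0.396.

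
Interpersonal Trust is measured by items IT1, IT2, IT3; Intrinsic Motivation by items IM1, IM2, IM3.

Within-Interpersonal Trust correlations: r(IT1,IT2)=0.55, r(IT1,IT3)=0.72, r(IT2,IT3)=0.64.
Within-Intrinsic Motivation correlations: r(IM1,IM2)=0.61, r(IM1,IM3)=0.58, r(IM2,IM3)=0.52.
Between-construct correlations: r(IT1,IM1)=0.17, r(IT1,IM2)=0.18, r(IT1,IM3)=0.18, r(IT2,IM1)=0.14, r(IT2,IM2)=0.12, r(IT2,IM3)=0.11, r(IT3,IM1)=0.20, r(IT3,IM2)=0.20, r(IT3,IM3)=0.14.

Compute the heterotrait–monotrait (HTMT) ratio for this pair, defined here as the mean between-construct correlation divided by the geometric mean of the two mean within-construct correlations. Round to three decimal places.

Between-construct mean = 1.44/9 = 0.1600.
Mean within-IT = 1.91/3 = 0.6367; mean within-IM = 1.71/3 = 0.5700.
Geometric mean = √(0.6367 × 0.5700) = 0.6024.
HTMT = 0.1600 / 0.6024 = 0.266.

0.266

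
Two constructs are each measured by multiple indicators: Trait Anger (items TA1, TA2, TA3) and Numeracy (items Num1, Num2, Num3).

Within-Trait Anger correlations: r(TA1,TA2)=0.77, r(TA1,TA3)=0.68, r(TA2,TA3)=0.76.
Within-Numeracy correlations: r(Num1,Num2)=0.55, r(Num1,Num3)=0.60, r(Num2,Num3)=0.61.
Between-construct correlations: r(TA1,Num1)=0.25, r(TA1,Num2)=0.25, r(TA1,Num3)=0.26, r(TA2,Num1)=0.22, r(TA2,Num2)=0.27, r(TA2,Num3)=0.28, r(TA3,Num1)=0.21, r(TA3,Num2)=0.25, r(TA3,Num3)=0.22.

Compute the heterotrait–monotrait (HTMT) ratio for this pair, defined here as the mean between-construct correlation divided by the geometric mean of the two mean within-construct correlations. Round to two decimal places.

Mean between = 2.21/9 = 0.2456.
Mean within-TA = 2.21/3 = 0.7367; mean within-Num = 1.76/3 = 0.5867.
Geometric mean = √(0.7367 × 0.5867) = 0.6574.
HTMT = 0.2456 / 0.6574 = 0.37.

0.37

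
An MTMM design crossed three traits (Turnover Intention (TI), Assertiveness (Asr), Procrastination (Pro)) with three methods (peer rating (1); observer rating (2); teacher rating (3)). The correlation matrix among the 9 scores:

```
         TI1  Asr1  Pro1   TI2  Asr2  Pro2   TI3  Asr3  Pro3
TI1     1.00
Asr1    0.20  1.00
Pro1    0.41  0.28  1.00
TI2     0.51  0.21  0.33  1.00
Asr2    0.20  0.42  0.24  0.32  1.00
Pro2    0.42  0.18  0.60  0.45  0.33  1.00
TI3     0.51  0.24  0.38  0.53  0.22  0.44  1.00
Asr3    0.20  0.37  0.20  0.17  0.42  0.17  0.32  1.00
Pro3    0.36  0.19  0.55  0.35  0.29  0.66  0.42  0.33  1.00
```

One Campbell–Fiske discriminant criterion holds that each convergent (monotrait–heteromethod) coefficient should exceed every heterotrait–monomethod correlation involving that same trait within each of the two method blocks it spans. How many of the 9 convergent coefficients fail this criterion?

0

Each convergent coefficient versus the relevant comparison correlations:
TI (methods 1·2): 0.51 vs {0.20, 0.32, 0.41, 0.45} → pass.
TI (methods 1·3): 0.51 vs {0.20, 0.32, 0.41, 0.42} → pass.
TI (methods 2·3): 0.53 vs {0.32, 0.32, 0.45, 0.42} → pass.
Asr (methods 1·2): 0.42 vs {0.20, 0.32, 0.28, 0.33} → pass.
Asr (methods 1·3): 0.37 vs {0.20, 0.32, 0.28, 0.33} → pass.
Asr (methods 2·3): 0.42 vs {0.32, 0.32, 0.33, 0.33} → pass.
Pro (methods 1·2): 0.60 vs {0.41, 0.45, 0.28, 0.33} → pass.
Pro (methods 1·3): 0.55 vs {0.41, 0.42, 0.28, 0.33} → pass.
Pro (methods 2·3): 0.66 vs {0.45, 0.42, 0.33, 0.33} → pass.
0 of 9 fail.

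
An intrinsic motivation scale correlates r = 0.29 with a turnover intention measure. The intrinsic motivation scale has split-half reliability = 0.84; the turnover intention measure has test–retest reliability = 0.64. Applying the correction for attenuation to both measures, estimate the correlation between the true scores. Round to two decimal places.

r_true = r_obs / √(r_xx · r_yy) = 0.29 / √(0.84 × 0.64) = 0.29 / √0.5376 = 0.29 / 0.7332 ≈ 0.40.

0.40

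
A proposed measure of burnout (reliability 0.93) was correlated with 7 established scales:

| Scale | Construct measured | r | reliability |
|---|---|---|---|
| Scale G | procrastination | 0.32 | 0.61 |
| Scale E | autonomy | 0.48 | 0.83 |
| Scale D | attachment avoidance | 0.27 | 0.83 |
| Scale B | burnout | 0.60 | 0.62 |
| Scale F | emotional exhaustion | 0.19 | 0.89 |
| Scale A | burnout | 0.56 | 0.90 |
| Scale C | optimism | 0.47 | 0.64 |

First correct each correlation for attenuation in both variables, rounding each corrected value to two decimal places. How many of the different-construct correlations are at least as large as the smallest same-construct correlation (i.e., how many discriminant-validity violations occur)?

Disattenuated r (r / √(r_scale · r_new)):
  Scale G (disc): 0.32 / √(0.61·0.93) = 0.42
  Scale E (disc): 0.48 / √(0.83·0.93) = 0.55
  Scale D (disc): 0.27 / √(0.83·0.93) = 0.31
  Scale B (conv): 0.60 / √(0.62·0.93) = 0.79
  Scale F (disc): 0.19 / √(0.89·0.93) = 0.21
  Scale A (conv): 0.56 / √(0.90·0.93) = 0.61
  Scale C (disc): 0.47 / √(0.64·0.93) = 0.61
Smallest convergent = 0.61. Discriminant values: 0.42, 0.55, 0.31, 0.21, 0.61; count ≥ 0.61 → 1.

1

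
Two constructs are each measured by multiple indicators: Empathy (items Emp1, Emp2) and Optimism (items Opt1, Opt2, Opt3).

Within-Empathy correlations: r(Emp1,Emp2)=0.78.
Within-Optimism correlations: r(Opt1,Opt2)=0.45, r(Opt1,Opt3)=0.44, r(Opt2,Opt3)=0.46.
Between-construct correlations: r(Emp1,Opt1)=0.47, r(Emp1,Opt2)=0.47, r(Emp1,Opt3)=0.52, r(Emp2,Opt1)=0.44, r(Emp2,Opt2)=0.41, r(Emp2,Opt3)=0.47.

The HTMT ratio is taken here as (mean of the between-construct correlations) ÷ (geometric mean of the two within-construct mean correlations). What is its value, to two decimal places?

0.78

Mean heterotrait r = 2.78/6 = 0.4633.
Mean within-Emp = 0.78/1 = 0.7800; mean within-Opt = 1.35/3 = 0.4500.
Geometric mean = √(0.7800 × 0.4500) = 0.5925.
HTMT = 0.4633 / 0.5925 = 0.78.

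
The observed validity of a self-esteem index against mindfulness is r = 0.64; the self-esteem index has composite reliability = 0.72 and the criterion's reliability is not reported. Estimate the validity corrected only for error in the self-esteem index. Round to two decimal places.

0.75

Single correction: r_c = r_obs / √r_xx = 0.64 / √0.72 = 0.64 / 0.8485 ≈ 0.75.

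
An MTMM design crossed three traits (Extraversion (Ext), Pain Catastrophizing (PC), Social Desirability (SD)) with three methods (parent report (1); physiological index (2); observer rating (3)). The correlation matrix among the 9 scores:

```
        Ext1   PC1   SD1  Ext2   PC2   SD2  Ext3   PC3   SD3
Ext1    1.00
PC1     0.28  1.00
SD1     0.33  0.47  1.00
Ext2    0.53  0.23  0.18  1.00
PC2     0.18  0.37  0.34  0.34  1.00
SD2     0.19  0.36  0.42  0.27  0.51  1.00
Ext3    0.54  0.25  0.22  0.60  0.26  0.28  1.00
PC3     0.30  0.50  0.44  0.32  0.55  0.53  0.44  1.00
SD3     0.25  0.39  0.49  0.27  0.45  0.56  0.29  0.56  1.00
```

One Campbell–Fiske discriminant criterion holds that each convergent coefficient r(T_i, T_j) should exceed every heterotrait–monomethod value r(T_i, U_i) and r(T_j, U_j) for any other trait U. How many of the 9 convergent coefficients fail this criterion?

6

Each convergent coefficient versus the relevant comparison correlations:
Ext (methods 1·2): 0.53 vs {0.28, 0.34, 0.33, 0.27} → pass.
Ext (methods 1·3): 0.54 vs {0.28, 0.44, 0.33, 0.29} → pass.
Ext (methods 2·3): 0.60 vs {0.34, 0.44, 0.27, 0.29} → pass.
PC (methods 1·2): 0.37 vs {0.28, 0.34, 0.47, 0.51} → fail.
PC (methods 1·3): 0.50 vs {0.28, 0.44, 0.47, 0.56} → fail.
PC (methods 2·3): 0.55 vs {0.34, 0.44, 0.51, 0.56} → fail.
SD (methods 1·2): 0.42 vs {0.33, 0.27, 0.47, 0.51} → fail.
SD (methods 1·3): 0.49 vs {0.33, 0.29, 0.47, 0.56} → fail.
SD (methods 2·3): 0.56 vs {0.27, 0.29, 0.51, 0.56} → fail.
6 of 9 fail.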